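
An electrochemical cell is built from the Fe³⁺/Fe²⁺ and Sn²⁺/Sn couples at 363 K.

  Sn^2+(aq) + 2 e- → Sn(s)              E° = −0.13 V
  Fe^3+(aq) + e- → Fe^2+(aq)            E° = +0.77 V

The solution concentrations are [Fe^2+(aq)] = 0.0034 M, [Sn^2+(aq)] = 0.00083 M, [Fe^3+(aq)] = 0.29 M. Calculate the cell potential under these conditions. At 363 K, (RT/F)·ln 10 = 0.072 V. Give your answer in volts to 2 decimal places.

Since E°(Fe³⁺/Fe²⁺) > E°(Sn²⁺/Sn), Fe³⁺/Fe²⁺ serves as the cathode.
The standard potential is +0.77 − (−0.13) = +0.90 V and the balanced reaction transfers n = 2 electrons.
The balanced reaction is 2 Fe^3+(aq) + Sn(s) → 2 Fe^2+(aq) + Sn^2+(aq), so Q = ([Fe^2+(aq)]^2·[Sn^2+(aq)]) / [Fe^3+(aq)]^2 = 1.14×10^−7 and log Q = −6.943.
By the Nernst equation, E = +0.90 − (0.072/2)·(−6.943) = +1.15 V.

+1.15 V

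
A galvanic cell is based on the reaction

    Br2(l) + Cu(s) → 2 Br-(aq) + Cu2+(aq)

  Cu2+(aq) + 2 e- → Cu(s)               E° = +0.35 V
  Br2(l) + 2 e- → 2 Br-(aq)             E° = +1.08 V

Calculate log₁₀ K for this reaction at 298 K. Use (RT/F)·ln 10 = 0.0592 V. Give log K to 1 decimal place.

log K = 24.7

The Br₂/Br⁻ couple is reduced (cathode); E°cell = +1.08 − (+0.35) = +0.73 V with n = 2.
At equilibrium E = 0, so log K = nE°cell / 0.0592 = (2)(+0.73) / 0.0592 = 24.7.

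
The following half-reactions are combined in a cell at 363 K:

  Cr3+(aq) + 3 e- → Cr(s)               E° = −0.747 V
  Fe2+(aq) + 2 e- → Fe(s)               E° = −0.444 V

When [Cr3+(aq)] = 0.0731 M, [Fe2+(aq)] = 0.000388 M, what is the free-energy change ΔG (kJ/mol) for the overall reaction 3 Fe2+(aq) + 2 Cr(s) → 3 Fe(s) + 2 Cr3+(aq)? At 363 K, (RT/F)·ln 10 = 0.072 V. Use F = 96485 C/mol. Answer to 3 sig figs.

With Fe²⁺/Fe reduced at the cathode, E°cell = −0.444 − (−0.747) = +0.303 V and n = 6.
Here Q = [Cr3+(aq)]^2 / [Fe2+(aq)]^3 = 9.15×10^7 (log Q = 7.961), giving E = +0.303 − (0.072/6)·(7.961) = +0.2075 V.
ΔG = −nFE = −(6)(96485)(+0.2075) J/mol = −120 kJ/mol.

−120 kJ/mol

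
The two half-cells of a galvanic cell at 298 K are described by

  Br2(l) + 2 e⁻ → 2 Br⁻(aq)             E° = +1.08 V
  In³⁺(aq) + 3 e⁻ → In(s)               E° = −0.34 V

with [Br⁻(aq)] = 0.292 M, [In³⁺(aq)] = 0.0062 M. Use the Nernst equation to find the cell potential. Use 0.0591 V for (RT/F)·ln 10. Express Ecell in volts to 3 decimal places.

Br₂/Br⁻ is reduced (cathode, E° = +1.08 V) and In³⁺/In is oxidized (anode).
E°cell = E°cat − E°an = +1.08 − (−0.34) = +1.42 V; n = 6.
The balanced reaction is 3 Br2(l) + 2 In(s) → 6 Br⁻(aq) + 2 In³⁺(aq), so Q = [Br⁻(aq)]^6·[In³⁺(aq)]^2 = 2.38×10^−8 and log Q = −7.623.
Applying E = E° − (RT ln10/nF)·log Q gives +1.42 − (0.0591/6)(−7.623) = +1.495 V.

+1.495 V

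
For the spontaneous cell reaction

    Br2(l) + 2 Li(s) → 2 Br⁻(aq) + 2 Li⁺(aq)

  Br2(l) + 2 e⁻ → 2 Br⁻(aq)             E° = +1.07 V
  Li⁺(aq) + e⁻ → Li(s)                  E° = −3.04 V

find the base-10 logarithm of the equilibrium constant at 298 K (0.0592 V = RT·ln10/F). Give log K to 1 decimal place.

log K = 138.9

The Br₂/Br⁻ couple is reduced (cathode); E°cell = +1.07 − (−3.04) = +4.11 V with n = 2.
At equilibrium E = 0, so log K = nE°cell / 0.0592 = (2)(+4.11) / 0.0592 = 138.9.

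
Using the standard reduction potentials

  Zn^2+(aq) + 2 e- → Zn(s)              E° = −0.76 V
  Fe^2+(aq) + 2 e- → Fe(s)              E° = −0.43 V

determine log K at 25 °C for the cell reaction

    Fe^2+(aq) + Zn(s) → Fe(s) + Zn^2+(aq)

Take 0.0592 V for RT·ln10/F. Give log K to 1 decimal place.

The Fe²⁺/Fe couple is reduced (cathode); E°cell = −0.43 − (−0.76) = +0.33 V with n = 2.
At equilibrium E = 0, so log K = nE°cell / 0.0592 = (2)(+0.33) / 0.0592 = 11.1.

log K = 11.1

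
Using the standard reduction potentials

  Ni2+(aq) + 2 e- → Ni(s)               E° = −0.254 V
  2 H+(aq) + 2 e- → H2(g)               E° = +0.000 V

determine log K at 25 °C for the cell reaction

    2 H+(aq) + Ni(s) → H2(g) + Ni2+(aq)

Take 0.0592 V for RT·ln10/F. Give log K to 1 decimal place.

The 2H⁺/H₂ couple is reduced (cathode); E°cell = +0.000 − (−0.254) = +0.254 V with n = 2.
At equilibrium E = 0, so log K = nE°cell / 0.0592 = (2)(+0.254) / 0.0592 = 8.6.

log K = 8.6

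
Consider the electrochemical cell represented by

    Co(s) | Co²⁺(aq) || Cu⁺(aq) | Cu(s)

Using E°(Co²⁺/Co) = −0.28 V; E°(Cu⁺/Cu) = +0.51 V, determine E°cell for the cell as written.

By convention the left-hand electrode in cell notation is the anode (oxidation) and the right-hand electrode is the cathode (reduction).
E°cell = E°(right) − E°(left) = +0.51 − (−0.28) = +0.79 V.

+0.79 V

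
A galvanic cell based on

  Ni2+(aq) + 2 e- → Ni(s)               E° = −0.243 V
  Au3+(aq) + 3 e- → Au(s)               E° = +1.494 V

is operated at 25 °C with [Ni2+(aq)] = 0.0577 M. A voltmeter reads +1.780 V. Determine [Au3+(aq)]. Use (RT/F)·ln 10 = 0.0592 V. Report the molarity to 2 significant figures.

2.1 M

With Au³⁺/Au at the cathode and Ni²⁺/Ni at the anode, E°cell = +1.494 − (−0.243) = +1.737 V (n = 6).
From the Nernst equation, log Q = n(E° − E)/0.0592 = 6·(+1.737 − (+1.780))/0.0592 = −4.358.
For 2 Au3+(aq) + 3 Ni(s) → 2 Au(s) + 3 Ni2+(aq), the reaction quotient is Q = [Ni2+(aq)]^3 / [Au3+(aq)]^2.
Substituting the known concentrations and solving, log [Au3+(aq)] = 0.321 and [Au3+(aq)] = 2.1 M.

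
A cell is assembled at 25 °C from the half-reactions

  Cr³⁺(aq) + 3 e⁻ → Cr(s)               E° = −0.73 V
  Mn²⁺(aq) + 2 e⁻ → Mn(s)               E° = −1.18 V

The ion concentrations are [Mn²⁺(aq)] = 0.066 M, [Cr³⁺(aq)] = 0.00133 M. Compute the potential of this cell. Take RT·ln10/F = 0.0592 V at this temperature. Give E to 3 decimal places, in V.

+0.428 V

Cr³⁺/Cr is reduced (cathode, E° = −0.73 V) and Mn²⁺/Mn is oxidized (anode).
E°cell = −0.73 − (−1.18) = +0.45 V, with n = 6 electrons transferred.
The balanced reaction is 2 Cr³⁺(aq) + 3 Mn(s) → 2 Cr(s) + 3 Mn²⁺(aq), so Q = [Mn²⁺(aq)]^3 / [Cr³⁺(aq)]^2 = 163 and log Q = 2.211.
By the Nernst equation, E = +0.45 − (0.0592/6)·(2.211) = +0.428 V.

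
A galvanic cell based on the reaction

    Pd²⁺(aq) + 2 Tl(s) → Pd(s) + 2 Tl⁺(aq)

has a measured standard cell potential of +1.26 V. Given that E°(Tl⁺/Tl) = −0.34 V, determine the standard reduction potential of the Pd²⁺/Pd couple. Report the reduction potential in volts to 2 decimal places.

In the reaction as written the Pd²⁺/Pd couple is reduced (cathode) and Tl⁺/Tl is oxidized (anode), so E°cell = E°(Pd²⁺/Pd) − E°(Tl⁺/Tl).
E°(Pd²⁺/Pd) = E°cell + E°(anode) = +1.26 + (−0.34) = +0.92 V.

+0.92 V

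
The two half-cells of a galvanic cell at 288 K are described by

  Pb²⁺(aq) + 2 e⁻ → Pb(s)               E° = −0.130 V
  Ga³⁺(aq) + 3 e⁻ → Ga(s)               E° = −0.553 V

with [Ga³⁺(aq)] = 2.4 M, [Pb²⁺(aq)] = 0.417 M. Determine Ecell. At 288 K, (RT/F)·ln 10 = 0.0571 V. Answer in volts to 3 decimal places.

The Pb²⁺/Pb couple has the more positive E°, so it is the cathode; Ga³⁺/Ga is the anode.
The standard potential is −0.130 − (−0.553) = +0.423 V and the balanced reaction transfers n = 6 electrons.
The balanced reaction is 3 Pb²⁺(aq) + 2 Ga(s) → 3 Pb(s) + 2 Ga³⁺(aq), so Q = [Ga³⁺(aq)]^2 / [Pb²⁺(aq)]^3 = 79.4 and log Q = 1.900.
Applying E = E° − (RT ln10/nF)·log Q gives +0.423 − (0.0571/6)(1.900) = +0.405 V.

+0.405 V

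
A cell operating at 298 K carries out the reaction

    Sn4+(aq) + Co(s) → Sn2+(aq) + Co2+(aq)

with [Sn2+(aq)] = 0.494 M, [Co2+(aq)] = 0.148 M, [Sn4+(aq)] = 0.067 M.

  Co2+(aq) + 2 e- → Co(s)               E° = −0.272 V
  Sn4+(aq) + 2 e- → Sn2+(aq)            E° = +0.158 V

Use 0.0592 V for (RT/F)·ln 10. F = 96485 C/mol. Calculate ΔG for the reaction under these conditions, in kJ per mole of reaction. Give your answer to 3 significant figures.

−82.8 kJ/mol

With Sn⁴⁺/Sn²⁺ reduced at the cathode, E°cell = +0.158 − (−0.272) = +0.430 V and n = 2.
Q = ([Sn2+(aq)]·[Co2+(aq)]) / [Sn4+(aq)] = 1.09, so log Q = 0.038 and E = +0.430 − (0.0592/2)(0.038) = +0.4289 V.
Finally ΔG = −nFE = −(2)(96485 C/mol)(+0.4289 V) = −82.8 kJ/mol.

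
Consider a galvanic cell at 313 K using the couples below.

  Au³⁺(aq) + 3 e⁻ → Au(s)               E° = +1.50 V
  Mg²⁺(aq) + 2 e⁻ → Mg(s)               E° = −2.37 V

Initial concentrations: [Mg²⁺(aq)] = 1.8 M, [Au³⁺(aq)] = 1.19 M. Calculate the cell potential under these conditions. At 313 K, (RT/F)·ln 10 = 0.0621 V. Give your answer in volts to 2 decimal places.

The Au³⁺/Au couple has the more positive E°, so it is the cathode; Mg²⁺/Mg is the anode.
E°cell = +1.50 − (−2.37) = +3.87 V, with n = 6 electrons transferred.
The balanced reaction is 2 Au³⁺(aq) + 3 Mg(s) → 2 Au(s) + 3 Mg²⁺(aq), so Q = [Mg²⁺(aq)]^3 / [Au³⁺(aq)]^2 = 4.12 and log Q = 0.615.
By the Nernst equation, E = +3.87 − (0.0621/6)·(0.615) = +3.86 V.

+3.86 V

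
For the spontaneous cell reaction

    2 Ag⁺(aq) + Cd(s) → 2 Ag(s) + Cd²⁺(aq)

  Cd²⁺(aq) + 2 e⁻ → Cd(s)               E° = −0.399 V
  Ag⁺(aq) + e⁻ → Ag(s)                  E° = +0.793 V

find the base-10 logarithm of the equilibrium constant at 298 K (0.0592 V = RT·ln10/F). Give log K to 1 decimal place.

log K = 40.3

The Ag⁺/Ag couple is reduced (cathode); E°cell = +0.793 − (−0.399) = +1.192 V with n = 2.
At equilibrium E = 0, so log K = nE°cell / 0.0592 = (2)(+1.192) / 0.0592 = 40.3.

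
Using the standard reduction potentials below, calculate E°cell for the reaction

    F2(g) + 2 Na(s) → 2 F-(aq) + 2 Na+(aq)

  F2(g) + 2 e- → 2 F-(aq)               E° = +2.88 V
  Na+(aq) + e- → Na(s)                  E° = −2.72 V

+5.60 V

F2(g) gains electrons, so the F₂/F⁻ couple is the cathode; the Na⁺/Na couple is the anode.
E°cell = E°(cathode) − E°(anode) = +2.88 − (−2.72) = +5.60 V.
The positive value indicates the reaction is spontaneous as written.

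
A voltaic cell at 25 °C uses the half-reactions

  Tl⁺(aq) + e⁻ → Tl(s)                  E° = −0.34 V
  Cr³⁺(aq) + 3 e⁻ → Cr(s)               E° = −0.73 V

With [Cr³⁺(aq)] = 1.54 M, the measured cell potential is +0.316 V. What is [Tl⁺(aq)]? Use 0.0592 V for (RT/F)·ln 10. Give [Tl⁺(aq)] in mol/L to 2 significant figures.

With Tl⁺/Tl at the cathode and Cr³⁺/Cr at the anode, E°cell = −0.34 − (−0.73) = +0.39 V (n = 3).
Since E = E° − (0.0592/n)·log Q, log Q = n(E° − E)/0.0592 = 3.750.
The balanced reaction is 3 Tl⁺(aq) + Cr(s) → 3 Tl(s) + Cr³⁺(aq), so Q = [Cr³⁺(aq)] / [Tl⁺(aq)]^3.
Solving for the unknown gives log [Tl⁺(aq)] = −1.187, so [Tl⁺(aq)] ≈ 0.065 M.

0.065 M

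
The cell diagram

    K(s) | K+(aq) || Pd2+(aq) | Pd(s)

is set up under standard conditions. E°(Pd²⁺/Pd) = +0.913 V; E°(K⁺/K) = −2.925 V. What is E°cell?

+3.838 V

By convention the left-hand electrode in cell notation is the anode (oxidation) and the right-hand electrode is the cathode (reduction).
E°cell = E°(right) − E°(left) = +0.913 − (−2.925) = +3.838 V.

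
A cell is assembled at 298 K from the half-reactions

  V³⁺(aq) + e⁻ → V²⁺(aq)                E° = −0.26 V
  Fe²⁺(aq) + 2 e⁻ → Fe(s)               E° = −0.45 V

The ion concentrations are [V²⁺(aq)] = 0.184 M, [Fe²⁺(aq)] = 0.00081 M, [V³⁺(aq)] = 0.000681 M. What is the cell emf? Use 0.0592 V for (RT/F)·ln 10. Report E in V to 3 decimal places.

V³⁺/V²⁺ is reduced (cathode, E° = −0.26 V) and Fe²⁺/Fe is oxidized (anode).
The standard potential is −0.26 − (−0.45) = +0.19 V and the balanced reaction transfers n = 2 electrons.
For the overall reaction 2 V³⁺(aq) + Fe(s) → 2 V²⁺(aq) + Fe²⁺(aq), Q = ([V²⁺(aq)]^2·[Fe²⁺(aq)]) / [V³⁺(aq)]^2 = 59.1, giving log Q = 1.772.
By the Nernst equation, E = +0.19 − (0.0592/2)·(1.772) = +0.138 V.

+0.138 V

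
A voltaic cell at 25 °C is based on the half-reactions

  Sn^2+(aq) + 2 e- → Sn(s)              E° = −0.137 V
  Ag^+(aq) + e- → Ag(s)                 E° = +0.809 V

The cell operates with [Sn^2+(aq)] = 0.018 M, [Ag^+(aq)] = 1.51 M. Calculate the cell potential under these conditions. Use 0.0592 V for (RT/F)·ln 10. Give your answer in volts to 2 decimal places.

+1.01 V

The Ag⁺/Ag couple has the more positive E°, so it is the cathode; Sn²⁺/Sn is the anode.
E°cell = E°cat − E°an = +0.809 − (−0.137) = +0.946 V; n = 2.
For the overall reaction 2 Ag^+(aq) + Sn(s) → 2 Ag(s) + Sn^2+(aq), Q = [Sn^2+(aq)] / [Ag^+(aq)]^2 = 0.00789, giving log Q = −2.103.
Applying E = E° − (RT ln10/nF)·log Q gives +0.946 − (0.0592/2)(−2.103) = +1.01 V.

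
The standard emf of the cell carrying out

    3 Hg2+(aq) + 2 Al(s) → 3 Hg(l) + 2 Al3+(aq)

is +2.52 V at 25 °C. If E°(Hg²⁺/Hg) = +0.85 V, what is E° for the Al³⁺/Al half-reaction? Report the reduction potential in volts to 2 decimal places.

In the reaction as written the Hg²⁺/Hg couple is reduced (cathode) and Al³⁺/Al is oxidized (anode), so E°cell = E°(Hg²⁺/Hg) − E°(Al³⁺/Al).
E°(Al³⁺/Al) = E°(cathode) − E°cell = +0.85 − (+2.52) = −1.67 V.

−1.67 V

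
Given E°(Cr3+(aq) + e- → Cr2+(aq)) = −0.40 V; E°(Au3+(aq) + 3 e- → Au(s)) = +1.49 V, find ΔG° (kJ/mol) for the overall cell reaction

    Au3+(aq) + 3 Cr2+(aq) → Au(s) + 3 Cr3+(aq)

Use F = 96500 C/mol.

−547 kJ/mol

In the reaction as written Au3+(aq) is reduced, so the Au³⁺/Au couple is the cathode and Cr³⁺/Cr²⁺ is the anode.
E°cell = +1.49 − (−0.40) = +1.89 V; balancing electrons gives n = 3.
ΔG° = −nFE°cell = −(3)(96500)(+1.89) J/mol = −547 kJ/mol.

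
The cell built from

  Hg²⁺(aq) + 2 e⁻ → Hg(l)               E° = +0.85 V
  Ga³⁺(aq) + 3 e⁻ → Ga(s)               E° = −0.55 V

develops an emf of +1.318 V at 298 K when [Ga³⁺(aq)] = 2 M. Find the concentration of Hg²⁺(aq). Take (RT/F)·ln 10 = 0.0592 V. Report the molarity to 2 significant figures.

The Hg²⁺/Hg couple has the larger reduction potential, so it is the cathode: E°cell = +0.85 − (−0.55) = +1.40 V and n = 6.
Rearranging E = E° − (0.0592/n)·log Q gives log Q = 6(+1.40 − (+1.318))/0.0592 = 8.311.
Balancing electrons gives 3 Hg²⁺(aq) + 2 Ga(s) → 3 Hg(l) + 2 Ga³⁺(aq); thus Q = [Ga³⁺(aq)]^2 / [Hg²⁺(aq)]^3.
Solving for the unknown gives log [Hg²⁺(aq)] = −2.570, so [Hg²⁺(aq)] ≈ 0.0027 M.

0.0027 M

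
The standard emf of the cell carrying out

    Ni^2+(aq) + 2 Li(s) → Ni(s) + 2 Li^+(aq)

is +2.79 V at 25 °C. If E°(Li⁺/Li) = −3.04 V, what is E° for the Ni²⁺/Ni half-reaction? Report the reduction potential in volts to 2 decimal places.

−0.25 V

In the reaction as written the Ni²⁺/Ni couple is reduced (cathode) and Li⁺/Li is oxidized (anode), so E°cell = E°(Ni²⁺/Ni) − E°(Li⁺/Li).
E°(Ni²⁺/Ni) = E°cell + E°(anode) = +2.79 + (−3.04) = −0.25 V.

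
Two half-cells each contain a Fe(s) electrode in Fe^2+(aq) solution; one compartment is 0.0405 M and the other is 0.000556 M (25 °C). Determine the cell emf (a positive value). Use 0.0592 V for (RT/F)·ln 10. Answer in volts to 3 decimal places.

For a concentration cell E°cell = 0, since both electrodes use the same couple.
The compartment with the higher Fe^2+(aq) concentration (0.0405 M) acts as the cathode; ions are reduced there and produced at the dilute (0.000556 M) anode.
With n = 2, Ecell = −(0.0592/2)·log([dilute]/[conc]) = −(0.0592/2)·log(0.000556/0.0405) = +0.055 V.

0.055 V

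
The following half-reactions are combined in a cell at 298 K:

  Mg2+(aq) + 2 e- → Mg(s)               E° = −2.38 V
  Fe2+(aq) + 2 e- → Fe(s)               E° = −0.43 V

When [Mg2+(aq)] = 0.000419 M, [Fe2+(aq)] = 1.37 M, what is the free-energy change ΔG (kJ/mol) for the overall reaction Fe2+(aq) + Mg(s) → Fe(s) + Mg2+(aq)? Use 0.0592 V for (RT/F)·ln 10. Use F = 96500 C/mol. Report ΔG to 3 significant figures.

−396 kJ/mol

With Fe²⁺/Fe reduced at the cathode, E°cell = −0.43 − (−2.38) = +1.95 V and n = 2.
The reaction quotient is [Mg2+(aq)] / [Fe2+(aq)] = 0.000306; by Nernst, E = +1.95 − (0.0592/2)(−3.515) = +2.0540 V.
Then ΔG = −nFE = −2 × 96500 × +2.0540 J/mol = −396 kJ/mol.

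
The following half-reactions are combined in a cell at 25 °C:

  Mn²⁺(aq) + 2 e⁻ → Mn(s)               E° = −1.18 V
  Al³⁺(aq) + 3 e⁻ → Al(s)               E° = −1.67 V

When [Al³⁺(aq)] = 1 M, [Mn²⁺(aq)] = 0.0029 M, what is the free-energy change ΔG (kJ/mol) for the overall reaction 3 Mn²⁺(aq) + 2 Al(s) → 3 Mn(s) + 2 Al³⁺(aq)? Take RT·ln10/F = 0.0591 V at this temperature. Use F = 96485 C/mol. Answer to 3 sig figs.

−240 kJ/mol

E°cell = −1.18 − (−1.67) = +0.49 V; the balanced reaction transfers n = 6 electrons.
Here Q = [Al³⁺(aq)]^2 / [Mn²⁺(aq)]^3 = 4.1×10^7 (log Q = 7.613), giving E = +0.49 − (0.0591/6)·(7.613) = +0.4150 V.
Then ΔG = −nFE = −6 × 96485 × +0.4150 J/mol = −240 kJ/mol.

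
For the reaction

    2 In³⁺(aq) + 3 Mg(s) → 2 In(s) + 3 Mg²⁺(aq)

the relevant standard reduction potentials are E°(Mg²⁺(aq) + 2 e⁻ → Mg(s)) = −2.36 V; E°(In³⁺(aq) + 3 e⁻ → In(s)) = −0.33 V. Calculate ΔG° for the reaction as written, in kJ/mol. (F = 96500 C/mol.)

In the reaction as written In³⁺(aq) is reduced, so the In³⁺/In couple is the cathode and Mg²⁺/Mg is the anode.
E°cell = −0.33 − (−2.36) = +2.03 V; balancing electrons gives n = 6.
ΔG° = −nFE°cell = −(6)(96500)(+2.03) J/mol = −1175 kJ/mol.

−1175 kJ/mol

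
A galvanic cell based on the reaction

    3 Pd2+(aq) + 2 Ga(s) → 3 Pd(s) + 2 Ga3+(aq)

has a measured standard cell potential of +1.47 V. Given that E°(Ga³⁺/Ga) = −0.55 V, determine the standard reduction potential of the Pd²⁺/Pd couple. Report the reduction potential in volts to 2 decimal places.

+0.92 V

In the reaction as written the Pd²⁺/Pd couple is reduced (cathode) and Ga³⁺/Ga is oxidized (anode), so E°cell = E°(Pd²⁺/Pd) − E°(Ga³⁺/Ga).
E°(Pd²⁺/Pd) = E°cell + E°(anode) = +1.47 + (−0.55) = +0.92 V.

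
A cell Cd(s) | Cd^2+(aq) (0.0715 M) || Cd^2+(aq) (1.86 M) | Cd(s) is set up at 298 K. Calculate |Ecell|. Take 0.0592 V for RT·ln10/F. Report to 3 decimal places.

For a concentration cell E°cell = 0, since both electrodes use the same couple.
The compartment with the higher Cd^2+(aq) concentration (1.86 M) acts as the cathode; ions are reduced there and produced at the dilute (0.0715 M) anode.
With n = 2, Ecell = −(0.0592/2)·log([dilute]/[conc]) = −(0.0592/2)·log(0.0715/1.86) = +0.042 V.

0.042 V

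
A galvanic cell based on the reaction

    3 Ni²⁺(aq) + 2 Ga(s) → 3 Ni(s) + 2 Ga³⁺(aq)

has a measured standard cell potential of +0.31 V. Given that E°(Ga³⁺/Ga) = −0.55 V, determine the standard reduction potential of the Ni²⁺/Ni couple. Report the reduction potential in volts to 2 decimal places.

−0.24 V

In the reaction as written the Ni²⁺/Ni couple is reduced (cathode) and Ga³⁺/Ga is oxidized (anode), so E°cell = E°(Ni²⁺/Ni) − E°(Ga³⁺/Ga).
E°(Ni²⁺/Ni) = E°cell + E°(anode) = +0.31 + (−0.55) = −0.24 V.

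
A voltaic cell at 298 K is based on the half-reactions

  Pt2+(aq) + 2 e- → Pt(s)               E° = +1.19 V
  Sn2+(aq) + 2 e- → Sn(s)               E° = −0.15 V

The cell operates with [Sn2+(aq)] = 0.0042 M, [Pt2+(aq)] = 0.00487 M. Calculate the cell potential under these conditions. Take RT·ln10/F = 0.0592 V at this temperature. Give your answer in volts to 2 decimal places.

+1.34 V

The Pt²⁺/Pt couple has the more positive E°, so it is the cathode; Sn²⁺/Sn is the anode.
E°cell = +1.19 − (−0.15) = +1.34 V, with n = 2 electrons transferred.
Balancing gives Pt2+(aq) + Sn(s) → Pt(s) + Sn2+(aq); hence Q = [Sn2+(aq)] / [Pt2+(aq)] = 0.862 (log Q = −0.064).
By the Nernst equation, E = +1.34 − (0.0592/2)·(−0.064) = +1.34 V.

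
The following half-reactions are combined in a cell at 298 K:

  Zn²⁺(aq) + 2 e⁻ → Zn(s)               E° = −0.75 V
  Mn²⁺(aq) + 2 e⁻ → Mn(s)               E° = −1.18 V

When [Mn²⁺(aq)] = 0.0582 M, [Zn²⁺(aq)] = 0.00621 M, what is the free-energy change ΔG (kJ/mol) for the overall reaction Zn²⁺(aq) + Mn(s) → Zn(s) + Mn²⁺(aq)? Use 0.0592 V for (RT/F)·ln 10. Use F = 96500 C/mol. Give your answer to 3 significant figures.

The standard cell potential is −0.75 − (−1.18) = +0.43 V, with n = 2 electrons in the balanced equation.
Q = [Mn²⁺(aq)] / [Zn²⁺(aq)] = 9.37, so log Q = 0.972 and E = +0.43 − (0.0592/2)(0.972) = +0.4012 V.
Finally ΔG = −nFE = −(2)(96500 C/mol)(+0.4012 V) = −77.4 kJ/mol.

−77.4 kJ/mol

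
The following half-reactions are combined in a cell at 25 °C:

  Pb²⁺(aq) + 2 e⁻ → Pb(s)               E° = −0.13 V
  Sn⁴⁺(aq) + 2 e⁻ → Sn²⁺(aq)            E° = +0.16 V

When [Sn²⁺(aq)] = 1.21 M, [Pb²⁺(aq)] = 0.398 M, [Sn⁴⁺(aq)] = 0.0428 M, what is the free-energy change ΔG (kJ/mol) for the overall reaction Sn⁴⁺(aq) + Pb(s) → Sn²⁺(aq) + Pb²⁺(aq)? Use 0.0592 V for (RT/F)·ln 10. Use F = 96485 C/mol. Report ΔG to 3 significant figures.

With Sn⁴⁺/Sn²⁺ reduced at the cathode, E°cell = +0.16 − (−0.13) = +0.29 V and n = 2.
Here Q = ([Sn²⁺(aq)]·[Pb²⁺(aq)]) / [Sn⁴⁺(aq)] = 11.3 (log Q = 1.051), giving E = +0.29 − (0.0592/2)·(1.051) = +0.2589 V.
Then ΔG = −nFE = −2 × 96485 × +0.2589 J/mol = −50.0 kJ/mol.

−50.0 kJ/mol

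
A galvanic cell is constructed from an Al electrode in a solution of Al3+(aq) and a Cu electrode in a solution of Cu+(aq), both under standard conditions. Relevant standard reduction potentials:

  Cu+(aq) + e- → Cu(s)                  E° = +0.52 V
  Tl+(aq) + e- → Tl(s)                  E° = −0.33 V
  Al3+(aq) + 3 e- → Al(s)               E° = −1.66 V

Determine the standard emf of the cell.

+2.18 V

The Cu⁺/Cu couple has the higher E°, so Cu ion is reduced (cathode) and Al is oxidized (anode).
E°cell = E°(cathode) − E°(anode) = +0.52 − (−1.66) = +2.18 V.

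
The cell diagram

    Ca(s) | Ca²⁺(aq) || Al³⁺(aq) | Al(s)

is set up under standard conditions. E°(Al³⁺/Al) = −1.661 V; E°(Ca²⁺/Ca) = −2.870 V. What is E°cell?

By convention the left-hand electrode in cell notation is the anode (oxidation) and the right-hand electrode is the cathode (reduction).
E°cell = E°(right) − E°(left) = −1.661 − (−2.870) = +1.209 V.

+1.209 V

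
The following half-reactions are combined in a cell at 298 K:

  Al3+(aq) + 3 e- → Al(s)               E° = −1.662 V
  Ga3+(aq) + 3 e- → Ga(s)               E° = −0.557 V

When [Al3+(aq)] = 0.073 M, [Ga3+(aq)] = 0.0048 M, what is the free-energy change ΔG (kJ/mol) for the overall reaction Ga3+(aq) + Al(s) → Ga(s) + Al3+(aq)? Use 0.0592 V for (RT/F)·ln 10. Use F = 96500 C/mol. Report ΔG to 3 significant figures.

The standard cell potential is −0.557 − (−1.662) = +1.105 V, with n = 3 electrons in the balanced equation.
The reaction quotient is [Al3+(aq)] / [Ga3+(aq)] = 15.2; by Nernst, E = +1.105 − (0.0592/3)(1.182) = +1.0817 V.
Finally ΔG = −nFE = −(3)(96500 C/mol)(+1.0817 V) = −313 kJ/mol.

−313 kJ/mol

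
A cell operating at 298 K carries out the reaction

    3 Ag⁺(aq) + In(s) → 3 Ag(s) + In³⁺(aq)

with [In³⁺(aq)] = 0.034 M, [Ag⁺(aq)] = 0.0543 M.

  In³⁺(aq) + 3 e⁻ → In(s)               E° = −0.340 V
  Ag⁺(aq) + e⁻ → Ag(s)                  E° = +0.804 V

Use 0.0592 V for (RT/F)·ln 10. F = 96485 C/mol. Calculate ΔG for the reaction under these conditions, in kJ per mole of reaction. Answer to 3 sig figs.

−318 kJ/mol

With Ag⁺/Ag reduced at the cathode, E°cell = +0.804 − (−0.340) = +1.144 V and n = 3.
The reaction quotient is [In³⁺(aq)] / [Ag⁺(aq)]^3 = 212; by Nernst, E = +1.144 − (0.0592/3)(2.327) = +1.0981 V.
ΔG = −nFE = −(3)(96485)(+1.0981) J/mol = −318 kJ/mol.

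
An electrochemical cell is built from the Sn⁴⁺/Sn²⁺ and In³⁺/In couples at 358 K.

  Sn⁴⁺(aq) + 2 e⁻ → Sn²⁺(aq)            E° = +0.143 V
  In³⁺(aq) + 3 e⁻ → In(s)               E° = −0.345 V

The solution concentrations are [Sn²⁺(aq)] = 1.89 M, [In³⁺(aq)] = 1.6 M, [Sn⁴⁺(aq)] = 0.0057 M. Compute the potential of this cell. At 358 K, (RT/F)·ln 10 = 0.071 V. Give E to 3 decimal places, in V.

+0.394 V

Sn⁴⁺/Sn²⁺ is reduced (cathode, E° = +0.143 V) and In³⁺/In is oxidized (anode).
E°cell = +0.143 − (−0.345) = +0.488 V, with n = 6 electrons transferred.
Balancing gives 3 Sn⁴⁺(aq) + 2 In(s) → 3 Sn²⁺(aq) + 2 In³⁺(aq); hence Q = ([Sn²⁺(aq)]^3·[In³⁺(aq)]^2) / [Sn⁴⁺(aq)]^3 = 9.33×10^7 (log Q = 7.970).
By the Nernst equation, E = +0.488 − (0.071/6)·(7.970) = +0.394 V.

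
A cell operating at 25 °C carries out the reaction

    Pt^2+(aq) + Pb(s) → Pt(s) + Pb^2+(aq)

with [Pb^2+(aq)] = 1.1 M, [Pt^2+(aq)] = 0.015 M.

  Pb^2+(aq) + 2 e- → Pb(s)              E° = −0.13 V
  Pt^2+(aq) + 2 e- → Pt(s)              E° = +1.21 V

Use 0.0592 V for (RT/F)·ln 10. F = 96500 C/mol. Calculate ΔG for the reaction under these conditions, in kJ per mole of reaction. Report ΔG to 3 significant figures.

−248 kJ/mol

The standard cell potential is +1.21 − (−0.13) = +1.34 V, with n = 2 electrons in the balanced equation.
The reaction quotient is [Pb^2+(aq)] / [Pt^2+(aq)] = 73.3; by Nernst, E = +1.34 − (0.0592/2)(1.865) = +1.2848 V.
Then ΔG = −nFE = −2 × 96500 × +1.2848 J/mol = −248 kJ/mol.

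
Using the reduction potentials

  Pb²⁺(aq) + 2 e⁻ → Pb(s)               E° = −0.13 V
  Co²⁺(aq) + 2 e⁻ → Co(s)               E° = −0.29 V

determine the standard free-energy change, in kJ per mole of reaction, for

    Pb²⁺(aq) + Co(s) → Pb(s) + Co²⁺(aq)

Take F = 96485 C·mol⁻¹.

In the reaction as written Pb²⁺(aq) is reduced, so the Pb²⁺/Pb couple is the cathode and Co²⁺/Co is the anode.
E°cell = −0.13 − (−0.29) = +0.16 V; balancing electrons gives n = 2.
ΔG° = −nFE°cell = −(2)(96485)(+0.16) J/mol = −30.9 kJ/mol.

−30.9 kJ/mol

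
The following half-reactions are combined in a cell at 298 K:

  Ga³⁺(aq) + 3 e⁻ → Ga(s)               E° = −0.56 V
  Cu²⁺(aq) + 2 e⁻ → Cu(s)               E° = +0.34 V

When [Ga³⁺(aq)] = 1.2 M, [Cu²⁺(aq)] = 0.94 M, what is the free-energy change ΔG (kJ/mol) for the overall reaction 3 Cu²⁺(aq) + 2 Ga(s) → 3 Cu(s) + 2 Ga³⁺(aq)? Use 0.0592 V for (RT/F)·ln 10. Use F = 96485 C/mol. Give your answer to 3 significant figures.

E°cell = +0.34 − (−0.56) = +0.90 V; the balanced reaction transfers n = 6 electrons.
Here Q = [Ga³⁺(aq)]^2 / [Cu²⁺(aq)]^3 = 1.73 (log Q = 0.239), giving E = +0.90 − (0.0592/6)·(0.239) = +0.8976 V.
ΔG = −nFE = −(6)(96485)(+0.8976) J/mol = −520 kJ/mol.

−520 kJ/mol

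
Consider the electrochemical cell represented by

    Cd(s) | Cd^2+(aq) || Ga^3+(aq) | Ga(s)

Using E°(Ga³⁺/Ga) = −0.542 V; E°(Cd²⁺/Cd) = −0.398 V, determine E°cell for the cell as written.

By convention the left-hand electrode in cell notation is the anode (oxidation) and the right-hand electrode is the cathode (reduction).
E°cell = E°(right) − E°(left) = −0.542 − (−0.398) = −0.144 V.
The negative sign shows that, as written, the cell would require an external voltage to drive the reaction.

−0.144 V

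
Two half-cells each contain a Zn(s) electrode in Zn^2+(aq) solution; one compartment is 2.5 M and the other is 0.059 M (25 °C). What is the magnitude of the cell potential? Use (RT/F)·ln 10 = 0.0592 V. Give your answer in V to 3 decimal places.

0.048 V

For a concentration cell E°cell = 0, since both electrodes use the same couple.
The compartment with the higher Zn^2+(aq) concentration (2.5 M) acts as the cathode; ions are reduced there and produced at the dilute (0.059 M) anode.
With n = 2, Ecell = −(0.0592/2)·log([dilute]/[conc]) = −(0.0592/2)·log(0.059/2.5) = +0.048 V.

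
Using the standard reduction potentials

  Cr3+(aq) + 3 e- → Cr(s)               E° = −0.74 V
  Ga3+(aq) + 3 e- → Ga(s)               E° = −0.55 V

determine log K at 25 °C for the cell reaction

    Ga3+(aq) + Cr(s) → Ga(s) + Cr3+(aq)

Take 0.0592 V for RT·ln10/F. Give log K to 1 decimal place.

The Ga³⁺/Ga couple is reduced (cathode); E°cell = −0.55 − (−0.74) = +0.19 V with n = 3.
At equilibrium E = 0, so log K = nE°cell / 0.0592 = (3)(+0.19) / 0.0592 = 9.6.

log K = 9.6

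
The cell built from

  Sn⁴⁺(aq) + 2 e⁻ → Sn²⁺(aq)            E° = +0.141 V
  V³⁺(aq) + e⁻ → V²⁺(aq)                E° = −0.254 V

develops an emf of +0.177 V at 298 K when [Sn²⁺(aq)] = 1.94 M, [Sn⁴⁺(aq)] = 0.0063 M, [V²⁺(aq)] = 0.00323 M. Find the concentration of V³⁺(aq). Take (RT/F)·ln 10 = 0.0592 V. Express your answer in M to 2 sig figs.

Sn⁴⁺/Sn²⁺ is the cathode (higher E°); E°cell = +0.141 − (−0.254) = +0.395 V with n = 2.
From the Nernst equation, log Q = n(E° − E)/0.0592 = 2·(+0.395 − (+0.177))/0.0592 = 7.365.
Balancing electrons gives Sn⁴⁺(aq) + 2 V²⁺(aq) → Sn²⁺(aq) + 2 V³⁺(aq); thus Q = ([Sn²⁺(aq)]·[V³⁺(aq)]^2) / ([Sn⁴⁺(aq)]·[V²⁺(aq)]^2).
Isolating [V³⁺(aq)] in Q = 10^{7.365} yields log [V³⁺(aq)] = −0.053, i.e. 0.89 M.

0.89 M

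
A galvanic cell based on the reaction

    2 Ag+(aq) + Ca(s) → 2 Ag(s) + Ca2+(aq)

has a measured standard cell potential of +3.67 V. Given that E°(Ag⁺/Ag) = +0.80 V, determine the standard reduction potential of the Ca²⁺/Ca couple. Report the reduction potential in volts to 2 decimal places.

In the reaction as written the Ag⁺/Ag couple is reduced (cathode) and Ca²⁺/Ca is oxidized (anode), so E°cell = E°(Ag⁺/Ag) − E°(Ca²⁺/Ca).
E°(Ca²⁺/Ca) = E°(cathode) − E°cell = +0.80 − (+3.67) = −2.87 V.

−2.87 V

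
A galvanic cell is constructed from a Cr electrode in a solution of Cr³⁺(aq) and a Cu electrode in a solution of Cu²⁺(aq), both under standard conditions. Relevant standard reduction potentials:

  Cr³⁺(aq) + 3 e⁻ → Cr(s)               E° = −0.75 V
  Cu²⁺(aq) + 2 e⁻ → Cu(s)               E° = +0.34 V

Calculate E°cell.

The Cu²⁺/Cu couple has the higher E°, so Cu ion is reduced (cathode) and Cr is oxidized (anode).
E°cell = E°(cathode) − E°(anode) = +0.34 − (−0.75) = +1.09 V.

+1.09 V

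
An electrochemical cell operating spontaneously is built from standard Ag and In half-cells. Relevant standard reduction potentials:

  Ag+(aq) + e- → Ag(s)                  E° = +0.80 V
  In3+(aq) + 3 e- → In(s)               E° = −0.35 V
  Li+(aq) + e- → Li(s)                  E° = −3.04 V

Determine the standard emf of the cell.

+1.15 V

Of the two couples in this cell, the one with the more positive reduction potential is reduced at the cathode: here that is Ag⁺/Ag (+0.80 V); In³⁺/In (−0.35 V) is the anode.
E°cell = E°(cathode) − E°(anode) = +0.80 − (−0.35) = +1.15 V.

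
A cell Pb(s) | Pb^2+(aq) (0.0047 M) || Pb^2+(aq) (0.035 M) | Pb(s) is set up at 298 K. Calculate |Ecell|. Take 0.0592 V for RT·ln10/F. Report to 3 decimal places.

0.026 V

For a concentration cell E°cell = 0, since both electrodes use the same couple.
The compartment with the higher Pb^2+(aq) concentration (0.035 M) acts as the cathode; ions are reduced there and produced at the dilute (0.0047 M) anode.
With n = 2, Ecell = −(0.0592/2)·log([dilute]/[conc]) = −(0.0592/2)·log(0.0047/0.035) = +0.026 V.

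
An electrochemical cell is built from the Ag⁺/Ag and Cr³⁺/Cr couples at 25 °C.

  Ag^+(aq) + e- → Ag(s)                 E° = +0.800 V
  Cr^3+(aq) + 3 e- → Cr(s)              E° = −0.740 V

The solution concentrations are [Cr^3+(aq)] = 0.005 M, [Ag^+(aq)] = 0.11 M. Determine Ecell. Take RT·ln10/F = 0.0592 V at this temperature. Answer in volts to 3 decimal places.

Since E°(Ag⁺/Ag) > E°(Cr³⁺/Cr), Ag⁺/Ag serves as the cathode.
E°cell = E°cat − E°an = +0.800 − (−0.740) = +1.540 V; n = 3.
For the overall reaction 3 Ag^+(aq) + Cr(s) → 3 Ag(s) + Cr^3+(aq), Q = [Cr^3+(aq)] / [Ag^+(aq)]^3 = 3.76, giving log Q = 0.575.
E = E° − (0.0592/n)·log Q = +1.540 − (0.0592/3)(0.575) = +1.529 V.

+1.529 V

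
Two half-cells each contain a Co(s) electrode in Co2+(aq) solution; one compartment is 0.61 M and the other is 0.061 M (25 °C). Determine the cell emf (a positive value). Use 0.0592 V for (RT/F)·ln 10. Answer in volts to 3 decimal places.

For a concentration cell E°cell = 0, since both electrodes use the same couple.
The compartment with the higher Co2+(aq) concentration (0.61 M) acts as the cathode; ions are reduced there and produced at the dilute (0.061 M) anode.
With n = 2, Ecell = −(0.0592/2)·log([dilute]/[conc]) = −(0.0592/2)·log(0.061/0.61) = +0.030 V.

0.030 V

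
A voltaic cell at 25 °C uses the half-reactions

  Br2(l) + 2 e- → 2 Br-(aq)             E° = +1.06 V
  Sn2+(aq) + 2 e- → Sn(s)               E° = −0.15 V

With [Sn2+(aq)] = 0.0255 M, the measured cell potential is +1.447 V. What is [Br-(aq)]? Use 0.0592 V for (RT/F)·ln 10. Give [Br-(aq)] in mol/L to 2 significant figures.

0.00062 M

The Br₂/Br⁻ couple has the larger reduction potential, so it is the cathode: E°cell = +1.06 − (−0.15) = +1.21 V and n = 2.
Since E = E° − (0.0592/n)·log Q, log Q = n(E° − E)/0.0592 = −8.007.
For Br2(l) + Sn(s) → 2 Br-(aq) + Sn2+(aq), the reaction quotient is Q = [Br-(aq)]^2·[Sn2+(aq)].
Substituting the known concentrations and solving, log [Br-(aq)] = −3.207 and [Br-(aq)] = 0.00062 M.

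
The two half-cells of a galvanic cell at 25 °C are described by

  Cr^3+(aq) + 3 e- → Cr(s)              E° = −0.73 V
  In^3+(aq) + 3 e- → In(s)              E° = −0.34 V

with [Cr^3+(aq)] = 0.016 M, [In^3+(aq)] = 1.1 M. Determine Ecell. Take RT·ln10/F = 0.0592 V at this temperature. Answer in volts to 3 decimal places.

The In³⁺/In couple has the more positive E°, so it is the cathode; Cr³⁺/Cr is the anode.
E°cell = E°cat − E°an = −0.34 − (−0.73) = +0.39 V; n = 3.
Balancing gives In^3+(aq) + Cr(s) → In(s) + Cr^3+(aq); hence Q = [Cr^3+(aq)] / [In^3+(aq)] = 0.0145 (log Q = −1.837).
E = E° − (0.0592/n)·log Q = +0.39 − (0.0592/3)(−1.837) = +0.426 V.

+0.426 V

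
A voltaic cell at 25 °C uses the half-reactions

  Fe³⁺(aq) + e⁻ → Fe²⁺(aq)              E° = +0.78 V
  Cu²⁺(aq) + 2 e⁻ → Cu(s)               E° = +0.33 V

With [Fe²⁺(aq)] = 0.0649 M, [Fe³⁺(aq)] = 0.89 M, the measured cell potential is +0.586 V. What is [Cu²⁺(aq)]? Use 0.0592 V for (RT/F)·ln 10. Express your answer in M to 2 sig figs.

0.0048 M

The Fe³⁺/Fe²⁺ couple has the larger reduction potential, so it is the cathode: E°cell = +0.78 − (+0.33) = +0.45 V and n = 2.
Rearranging E = E° − (0.0592/n)·log Q gives log Q = 2(+0.45 − (+0.586))/0.0592 = −4.595.
For 2 Fe³⁺(aq) + Cu(s) → 2 Fe²⁺(aq) + Cu²⁺(aq), the reaction quotient is Q = ([Fe²⁺(aq)]^2·[Cu²⁺(aq)]) / [Fe³⁺(aq)]^2.
Isolating [Cu²⁺(aq)] in Q = 10^{−4.595} yields log [Cu²⁺(aq)] = −2.321, i.e. 0.0048 M.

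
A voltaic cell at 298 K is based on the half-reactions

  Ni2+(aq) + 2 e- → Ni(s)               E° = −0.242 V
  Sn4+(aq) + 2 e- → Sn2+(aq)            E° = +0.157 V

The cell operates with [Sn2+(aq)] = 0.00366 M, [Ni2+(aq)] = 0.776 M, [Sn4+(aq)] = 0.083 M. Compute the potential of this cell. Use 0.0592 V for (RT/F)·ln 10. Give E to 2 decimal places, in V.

+0.44 V

Sn⁴⁺/Sn²⁺ is reduced (cathode, E° = +0.157 V) and Ni²⁺/Ni is oxidized (anode).
The standard potential is +0.157 − (−0.242) = +0.399 V and the balanced reaction transfers n = 2 electrons.
Balancing gives Sn4+(aq) + Ni(s) → Sn2+(aq) + Ni2+(aq); hence Q = ([Sn2+(aq)]·[Ni2+(aq)]) / [Sn4+(aq)] = 0.0342 (log Q = −1.466).
Applying E = E° − (RT ln10/nF)·log Q gives +0.399 − (0.0592/2)(−1.466) = +0.44 V.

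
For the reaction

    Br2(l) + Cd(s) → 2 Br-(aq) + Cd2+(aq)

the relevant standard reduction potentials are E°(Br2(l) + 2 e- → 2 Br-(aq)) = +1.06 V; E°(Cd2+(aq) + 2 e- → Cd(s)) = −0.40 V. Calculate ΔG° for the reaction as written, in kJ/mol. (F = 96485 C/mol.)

−282 kJ/mol

In the reaction as written Br2(l) is reduced, so the Br₂/Br⁻ couple is the cathode and Cd²⁺/Cd is the anode.
E°cell = +1.06 − (−0.40) = +1.46 V; balancing electrons gives n = 2.
ΔG° = −nFE°cell = −(2)(96485)(+1.46) J/mol = −282 kJ/mol.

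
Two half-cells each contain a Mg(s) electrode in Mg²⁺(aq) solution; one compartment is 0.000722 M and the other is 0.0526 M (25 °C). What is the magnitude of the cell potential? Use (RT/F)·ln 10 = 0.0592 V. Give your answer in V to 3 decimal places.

0.055 V

For a concentration cell E°cell = 0, since both electrodes use the same couple.
The compartment with the higher Mg²⁺(aq) concentration (0.0526 M) acts as the cathode; ions are reduced there and produced at the dilute (0.000722 M) anode.
With n = 2, Ecell = −(0.0592/2)·log([dilute]/[conc]) = −(0.0592/2)·log(0.000722/0.0526) = +0.055 V.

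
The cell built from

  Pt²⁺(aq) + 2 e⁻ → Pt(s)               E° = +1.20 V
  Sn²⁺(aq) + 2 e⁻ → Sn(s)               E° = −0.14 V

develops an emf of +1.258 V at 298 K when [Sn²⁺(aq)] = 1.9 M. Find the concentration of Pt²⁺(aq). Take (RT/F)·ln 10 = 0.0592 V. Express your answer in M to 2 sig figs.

Pt²⁺/Pt is the cathode (higher E°); E°cell = +1.20 − (−0.14) = +1.34 V with n = 2.
Rearranging E = E° − (0.0592/n)·log Q gives log Q = 2(+1.34 − (+1.258))/0.0592 = 2.770.
Balancing electrons gives Pt²⁺(aq) + Sn(s) → Pt(s) + Sn²⁺(aq); thus Q = [Sn²⁺(aq)] / [Pt²⁺(aq)].
Isolating [Pt²⁺(aq)] in Q = 10^{2.770} yields log [Pt²⁺(aq)] = −2.491, i.e. 0.0032 M.

0.0032 M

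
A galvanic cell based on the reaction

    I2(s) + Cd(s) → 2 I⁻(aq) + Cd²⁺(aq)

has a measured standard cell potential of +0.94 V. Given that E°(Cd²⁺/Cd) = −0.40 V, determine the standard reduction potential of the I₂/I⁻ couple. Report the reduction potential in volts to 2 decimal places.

In the reaction as written the I₂/I⁻ couple is reduced (cathode) and Cd²⁺/Cd is oxidized (anode), so E°cell = E°(I₂/I⁻) − E°(Cd²⁺/Cd).
E°(I₂/I⁻) = E°cell + E°(anode) = +0.94 + (−0.40) = +0.54 V.

+0.54 V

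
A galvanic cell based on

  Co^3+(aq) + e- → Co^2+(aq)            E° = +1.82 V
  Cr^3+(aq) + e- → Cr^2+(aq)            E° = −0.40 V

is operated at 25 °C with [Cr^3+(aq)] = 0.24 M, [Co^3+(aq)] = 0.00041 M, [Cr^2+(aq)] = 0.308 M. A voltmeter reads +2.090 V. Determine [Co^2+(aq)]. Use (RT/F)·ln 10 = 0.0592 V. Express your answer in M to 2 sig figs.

The Co³⁺/Co²⁺ couple has the larger reduction potential, so it is the cathode: E°cell = +1.82 − (−0.40) = +2.22 V and n = 1.
Since E = E° − (0.0592/n)·log Q, log Q = n(E° − E)/0.0592 = 2.196.
Balancing electrons gives Co^3+(aq) + Cr^2+(aq) → Co^2+(aq) + Cr^3+(aq); thus Q = ([Co^2+(aq)]·[Cr^3+(aq)]) / ([Co^3+(aq)]·[Cr^2+(aq)]).
Isolating [Co^2+(aq)] in Q = 10^{2.196} yields log [Co^2+(aq)] = −1.083, i.e. 0.083 M.

0.083 M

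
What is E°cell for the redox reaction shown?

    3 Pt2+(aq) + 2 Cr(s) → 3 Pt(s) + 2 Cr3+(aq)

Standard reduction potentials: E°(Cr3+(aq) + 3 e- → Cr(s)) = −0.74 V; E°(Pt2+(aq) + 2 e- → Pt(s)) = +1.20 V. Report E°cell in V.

Pt2+(aq) gains electrons, so the Pt²⁺/Pt couple is the cathode; the Cr³⁺/Cr couple is the anode.
E°cell = E°(cathode) − E°(anode) = +1.20 − (−0.74) = +1.94 V.

+1.94 V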